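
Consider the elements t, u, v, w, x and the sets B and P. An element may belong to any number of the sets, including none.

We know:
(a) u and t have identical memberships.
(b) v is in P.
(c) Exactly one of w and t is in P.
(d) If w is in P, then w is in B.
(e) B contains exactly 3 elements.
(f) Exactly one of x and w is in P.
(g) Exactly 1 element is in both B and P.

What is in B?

B = {t, u, w}

From (b): v ∈ P.
Suppose t ∉ B: no assignment then satisfies all the clues, so t ∈ B.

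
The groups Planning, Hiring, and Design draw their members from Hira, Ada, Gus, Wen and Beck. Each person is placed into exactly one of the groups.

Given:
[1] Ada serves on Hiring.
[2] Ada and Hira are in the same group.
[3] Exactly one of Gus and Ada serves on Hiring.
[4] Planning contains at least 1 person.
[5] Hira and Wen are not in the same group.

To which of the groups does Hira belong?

From (1): Ada ∈ Hiring.
(2): Hira matches Ada: Hira ∉ Planning.
(2): Hira matches Ada: Hira ∈ Hiring.
(3) (exactly one): Gus ∉ Hiring.
(5): Wen ∉ Hiring.

Hira: Hiring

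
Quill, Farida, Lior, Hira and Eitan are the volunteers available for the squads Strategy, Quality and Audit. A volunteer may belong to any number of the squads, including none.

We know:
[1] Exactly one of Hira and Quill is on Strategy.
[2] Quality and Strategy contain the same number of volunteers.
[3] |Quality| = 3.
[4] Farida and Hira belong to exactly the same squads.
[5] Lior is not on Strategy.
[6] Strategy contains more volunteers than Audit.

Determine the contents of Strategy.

Strategy = {Eitan, Farida, Hira}

From (5): Lior ∉ Strategy.
Suppose Quill ∈ Strategy: no assignment then satisfies all the clues, so Quill ∉ Strategy.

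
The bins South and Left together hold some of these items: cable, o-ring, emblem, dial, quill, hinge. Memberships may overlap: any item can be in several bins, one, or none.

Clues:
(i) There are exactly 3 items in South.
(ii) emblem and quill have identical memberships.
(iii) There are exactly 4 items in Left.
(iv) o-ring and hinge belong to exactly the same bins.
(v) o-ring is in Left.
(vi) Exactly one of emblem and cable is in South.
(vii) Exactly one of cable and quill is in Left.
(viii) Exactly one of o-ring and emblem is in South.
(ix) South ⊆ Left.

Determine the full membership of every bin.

South = {cable, hinge, o-ring}; Left = {cable, dial, hinge, o-ring}

From (v): o-ring ∈ Left.
(iv): hinge matches o-ring: hinge ∈ Left.
Suppose cable ∉ South: no assignment then satisfies all the clues, so cable ∈ South.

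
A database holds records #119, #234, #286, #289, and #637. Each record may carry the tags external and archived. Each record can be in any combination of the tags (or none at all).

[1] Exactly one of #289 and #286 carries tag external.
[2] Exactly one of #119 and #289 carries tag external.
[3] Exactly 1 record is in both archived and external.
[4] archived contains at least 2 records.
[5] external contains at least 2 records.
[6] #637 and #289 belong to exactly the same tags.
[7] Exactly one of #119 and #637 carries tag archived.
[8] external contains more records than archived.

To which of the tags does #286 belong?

#286: none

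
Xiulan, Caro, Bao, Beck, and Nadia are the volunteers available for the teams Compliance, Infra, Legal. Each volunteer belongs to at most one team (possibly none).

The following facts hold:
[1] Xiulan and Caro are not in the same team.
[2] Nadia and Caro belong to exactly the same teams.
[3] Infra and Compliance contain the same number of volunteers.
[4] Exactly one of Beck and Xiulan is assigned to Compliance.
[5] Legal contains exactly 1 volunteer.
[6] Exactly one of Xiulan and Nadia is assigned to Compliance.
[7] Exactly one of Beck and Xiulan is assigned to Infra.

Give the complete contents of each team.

Compliance = {Xiulan}; Infra = {Beck}; Legal = {Bao}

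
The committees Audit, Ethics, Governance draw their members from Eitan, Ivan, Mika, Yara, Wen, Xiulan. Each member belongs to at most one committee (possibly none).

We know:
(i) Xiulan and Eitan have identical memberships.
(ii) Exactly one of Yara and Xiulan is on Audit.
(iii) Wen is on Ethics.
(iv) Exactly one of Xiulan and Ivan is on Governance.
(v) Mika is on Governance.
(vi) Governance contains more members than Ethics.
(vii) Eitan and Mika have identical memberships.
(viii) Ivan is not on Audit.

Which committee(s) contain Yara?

Yara: Audit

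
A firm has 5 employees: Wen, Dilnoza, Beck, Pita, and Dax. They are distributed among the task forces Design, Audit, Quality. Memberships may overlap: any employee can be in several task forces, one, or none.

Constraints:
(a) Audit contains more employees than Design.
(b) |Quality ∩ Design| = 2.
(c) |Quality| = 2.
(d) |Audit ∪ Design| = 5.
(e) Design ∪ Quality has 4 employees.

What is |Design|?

4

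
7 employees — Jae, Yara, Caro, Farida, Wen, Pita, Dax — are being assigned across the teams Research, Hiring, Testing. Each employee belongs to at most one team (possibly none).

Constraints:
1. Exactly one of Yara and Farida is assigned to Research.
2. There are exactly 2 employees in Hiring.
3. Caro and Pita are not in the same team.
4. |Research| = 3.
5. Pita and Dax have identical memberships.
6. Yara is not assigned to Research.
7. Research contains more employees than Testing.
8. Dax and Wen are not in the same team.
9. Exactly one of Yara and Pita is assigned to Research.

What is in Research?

Research = {Dax, Farida, Pita}

From (6): Yara ∉ Research.
(1) (exactly one): Farida ∈ Research.
(9) (exactly one): Pita ∈ Research.
(3): Caro ∉ Research.
(5): Dax matches Pita: Dax ∈ Research.
(8): Wen ∉ Research.
(4): Research already has 3, so the rest are out.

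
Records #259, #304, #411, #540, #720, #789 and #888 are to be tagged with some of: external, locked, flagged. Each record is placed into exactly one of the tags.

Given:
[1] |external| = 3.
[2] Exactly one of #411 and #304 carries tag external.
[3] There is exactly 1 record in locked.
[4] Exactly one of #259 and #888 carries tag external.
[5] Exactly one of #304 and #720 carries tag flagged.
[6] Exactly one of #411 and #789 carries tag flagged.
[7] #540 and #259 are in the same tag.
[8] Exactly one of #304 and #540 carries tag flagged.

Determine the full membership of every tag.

external = {#259, #411, #540}; locked = {#720}; flagged = {#304, #789, #888}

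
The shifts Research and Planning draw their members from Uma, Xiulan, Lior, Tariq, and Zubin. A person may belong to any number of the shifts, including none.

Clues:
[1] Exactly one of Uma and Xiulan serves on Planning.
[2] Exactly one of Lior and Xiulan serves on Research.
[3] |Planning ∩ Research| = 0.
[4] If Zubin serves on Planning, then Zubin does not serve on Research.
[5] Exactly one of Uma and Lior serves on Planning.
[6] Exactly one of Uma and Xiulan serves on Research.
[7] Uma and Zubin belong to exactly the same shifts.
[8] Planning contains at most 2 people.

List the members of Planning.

Planning = {Uma, Zubin}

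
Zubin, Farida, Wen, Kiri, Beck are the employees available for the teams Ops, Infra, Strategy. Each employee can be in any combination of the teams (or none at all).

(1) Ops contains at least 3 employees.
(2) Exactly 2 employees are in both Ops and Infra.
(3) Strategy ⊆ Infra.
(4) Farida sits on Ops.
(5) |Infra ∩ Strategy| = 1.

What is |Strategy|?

1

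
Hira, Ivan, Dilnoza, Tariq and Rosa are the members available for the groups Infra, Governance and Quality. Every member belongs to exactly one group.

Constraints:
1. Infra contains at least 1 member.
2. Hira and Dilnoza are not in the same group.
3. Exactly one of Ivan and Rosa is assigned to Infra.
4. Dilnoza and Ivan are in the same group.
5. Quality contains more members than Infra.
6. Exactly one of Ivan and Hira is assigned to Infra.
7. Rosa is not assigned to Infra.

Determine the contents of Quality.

From (7): Rosa ∉ Infra.
(3) (exactly one): Ivan ∈ Infra.
(4): Dilnoza matches Ivan: Dilnoza ∈ Infra.
(6) (exactly one): Hira ∉ Infra.
Suppose Hira ∉ Quality: no assignment then satisfies all the clues, so Hira ∈ Quality.

Quality = {Hira, Rosa, Tariq}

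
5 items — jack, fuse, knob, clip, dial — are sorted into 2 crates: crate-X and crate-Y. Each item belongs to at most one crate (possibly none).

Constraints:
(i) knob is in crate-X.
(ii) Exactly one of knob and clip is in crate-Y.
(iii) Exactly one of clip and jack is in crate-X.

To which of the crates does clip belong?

clip: crate-Y

From (i): knob ∈ crate-X.
(ii) (exactly one): clip ∈ crate-Y.
(iii) (exactly one): jack ∈ crate-X.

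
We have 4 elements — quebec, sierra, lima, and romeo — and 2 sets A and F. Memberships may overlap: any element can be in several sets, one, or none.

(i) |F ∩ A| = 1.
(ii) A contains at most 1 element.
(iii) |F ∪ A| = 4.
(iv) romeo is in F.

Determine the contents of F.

F = {lima, quebec, romeo, sierra}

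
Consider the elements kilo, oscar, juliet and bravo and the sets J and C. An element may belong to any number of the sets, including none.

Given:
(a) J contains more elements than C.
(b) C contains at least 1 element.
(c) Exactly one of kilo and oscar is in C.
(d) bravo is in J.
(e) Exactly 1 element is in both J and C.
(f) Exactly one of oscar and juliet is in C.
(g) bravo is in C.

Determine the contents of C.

C = {bravo, oscar}

From (d): bravo ∈ J.
From (g): bravo ∈ C.
Suppose kilo ∈ C: no assignment then satisfies all the clues, so kilo ∉ C.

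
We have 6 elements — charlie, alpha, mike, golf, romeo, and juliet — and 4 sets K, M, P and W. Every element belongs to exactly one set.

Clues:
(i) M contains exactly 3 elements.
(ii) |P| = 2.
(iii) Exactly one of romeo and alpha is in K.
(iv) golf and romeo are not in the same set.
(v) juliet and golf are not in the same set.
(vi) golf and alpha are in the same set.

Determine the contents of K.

K = {romeo}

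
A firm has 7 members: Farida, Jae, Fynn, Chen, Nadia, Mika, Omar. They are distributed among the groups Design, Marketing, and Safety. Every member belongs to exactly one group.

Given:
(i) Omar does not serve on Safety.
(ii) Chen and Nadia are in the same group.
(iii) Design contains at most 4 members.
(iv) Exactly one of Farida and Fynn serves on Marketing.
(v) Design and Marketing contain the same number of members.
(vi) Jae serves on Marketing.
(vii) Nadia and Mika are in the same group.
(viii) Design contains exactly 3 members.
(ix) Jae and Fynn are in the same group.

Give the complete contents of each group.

From (i): Omar ∉ Safety.
From (vi): Jae ∈ Marketing.
(ix): Fynn matches Jae: Fynn ∉ Design.
(ix): Fynn matches Jae: Fynn ∈ Marketing.
(iv) (exactly one): Farida ∉ Marketing.
Suppose Farida ∈ Design: no assignment then satisfies all the clues, so Farida ∉ Design.

Design = {Chen, Mika, Nadia}; Marketing = {Fynn, Jae, Omar}; Safety = {Farida}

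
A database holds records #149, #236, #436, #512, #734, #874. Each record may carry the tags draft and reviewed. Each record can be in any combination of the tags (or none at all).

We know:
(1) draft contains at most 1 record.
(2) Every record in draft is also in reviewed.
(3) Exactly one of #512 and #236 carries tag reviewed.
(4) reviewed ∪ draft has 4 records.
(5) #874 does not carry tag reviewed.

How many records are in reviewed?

4

From (5): #874 ∉ reviewed.
(2) contrapositive: #874 ∉ draft.
Suppose #149 ∉ reviewed: no assignment then satisfies all the clues, so #149 ∈ reviewed.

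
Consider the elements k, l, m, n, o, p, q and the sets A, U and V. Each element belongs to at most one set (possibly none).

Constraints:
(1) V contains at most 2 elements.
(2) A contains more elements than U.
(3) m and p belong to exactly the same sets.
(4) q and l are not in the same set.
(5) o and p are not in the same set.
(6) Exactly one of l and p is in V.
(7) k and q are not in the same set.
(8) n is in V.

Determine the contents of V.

V = {l, n}

From (8): n ∈ V.
Suppose k ∈ V: no assignment then satisfies all the clues, so k ∉ V.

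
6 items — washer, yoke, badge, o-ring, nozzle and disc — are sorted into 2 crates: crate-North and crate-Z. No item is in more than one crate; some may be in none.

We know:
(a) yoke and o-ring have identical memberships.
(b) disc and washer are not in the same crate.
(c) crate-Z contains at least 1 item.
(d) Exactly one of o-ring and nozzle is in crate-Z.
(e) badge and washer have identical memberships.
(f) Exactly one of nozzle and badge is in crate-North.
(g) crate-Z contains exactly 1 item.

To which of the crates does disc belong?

disc: none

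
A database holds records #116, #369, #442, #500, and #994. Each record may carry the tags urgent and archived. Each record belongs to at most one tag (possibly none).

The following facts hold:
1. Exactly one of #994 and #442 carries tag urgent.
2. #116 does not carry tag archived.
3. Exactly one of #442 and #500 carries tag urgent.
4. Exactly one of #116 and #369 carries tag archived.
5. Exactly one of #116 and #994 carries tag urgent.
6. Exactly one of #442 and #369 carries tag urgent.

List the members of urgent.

urgent = {#116, #442}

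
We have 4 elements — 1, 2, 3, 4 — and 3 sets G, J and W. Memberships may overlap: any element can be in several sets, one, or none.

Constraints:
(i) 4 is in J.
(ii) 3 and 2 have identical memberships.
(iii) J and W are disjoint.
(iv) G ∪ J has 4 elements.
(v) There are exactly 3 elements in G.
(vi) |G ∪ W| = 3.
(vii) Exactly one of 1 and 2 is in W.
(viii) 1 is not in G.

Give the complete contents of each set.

G = {2, 3, 4}; J = {1, 4}; W = {2, 3}

From (i): 4 ∈ J.
From (viii): 1 ∉ G.
(iii) (disjoint): 4 ∉ W.
(v): only 3 candidates remain for G, so all are in.
Suppose 1 ∉ J: no assignment then satisfies all the clues, so 1 ∈ J.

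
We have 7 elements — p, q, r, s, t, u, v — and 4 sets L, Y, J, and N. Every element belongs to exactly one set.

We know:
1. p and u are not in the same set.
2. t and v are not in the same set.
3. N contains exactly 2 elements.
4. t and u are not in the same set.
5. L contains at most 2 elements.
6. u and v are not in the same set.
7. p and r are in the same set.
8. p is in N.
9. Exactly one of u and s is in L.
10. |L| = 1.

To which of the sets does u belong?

u: L

From (8): p ∈ N.
(1): u ∉ N.
(7): r matches p: r ∉ L.
(7): r matches p: r ∉ Y.
(7): r matches p: r ∉ J.
(7): r matches p: r ∈ N.
(3): N already has 2, so the rest are out.
Suppose u ∉ L: no assignment then satisfies all the clues, so u ∈ L.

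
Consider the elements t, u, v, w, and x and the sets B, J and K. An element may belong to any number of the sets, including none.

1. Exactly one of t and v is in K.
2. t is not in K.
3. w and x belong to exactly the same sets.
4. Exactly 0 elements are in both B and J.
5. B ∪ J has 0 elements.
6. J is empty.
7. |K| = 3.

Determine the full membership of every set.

B = {}; J = {}; K = {v, w, x}

From (2): t ∉ K.
(1) (exactly one): v ∈ K.
(6): J already has 0, so the rest are out.
Suppose t ∈ B: no assignment then satisfies all the clues, so t ∉ B.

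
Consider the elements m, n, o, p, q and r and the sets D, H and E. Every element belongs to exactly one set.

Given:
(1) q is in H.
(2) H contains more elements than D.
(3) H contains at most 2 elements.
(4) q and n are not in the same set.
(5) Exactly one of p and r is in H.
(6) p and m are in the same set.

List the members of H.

From (1): q ∈ H.
(4): n ∉ H.
Suppose m ∈ H: no assignment then satisfies all the clues, so m ∉ H.

H = {q, r}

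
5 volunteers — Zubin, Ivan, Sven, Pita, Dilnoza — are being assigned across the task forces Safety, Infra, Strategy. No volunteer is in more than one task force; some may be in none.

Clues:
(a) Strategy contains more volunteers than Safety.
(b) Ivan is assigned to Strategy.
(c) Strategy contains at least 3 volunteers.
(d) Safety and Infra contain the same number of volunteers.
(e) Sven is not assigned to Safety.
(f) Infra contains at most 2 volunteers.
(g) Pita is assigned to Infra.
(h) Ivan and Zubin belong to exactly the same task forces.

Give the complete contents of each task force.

Safety = {Dilnoza}; Infra = {Pita}; Strategy = {Ivan, Sven, Zubin}

From (b): Ivan ∈ Strategy.
From (e): Sven ∉ Safety.
From (g): Pita ∈ Infra.
(h): Zubin matches Ivan: Zubin ∉ Safety.
(h): Zubin matches Ivan: Zubin ∉ Infra.
(h): Zubin matches Ivan: Zubin ∈ Strategy.
Suppose Sven ∈ Infra: no assignment then satisfies all the clues, so Sven ∉ Infra.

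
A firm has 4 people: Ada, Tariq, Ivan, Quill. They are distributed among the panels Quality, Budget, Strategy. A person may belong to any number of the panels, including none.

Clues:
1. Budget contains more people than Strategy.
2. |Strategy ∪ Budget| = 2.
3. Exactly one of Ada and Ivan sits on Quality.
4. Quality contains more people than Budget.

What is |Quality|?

3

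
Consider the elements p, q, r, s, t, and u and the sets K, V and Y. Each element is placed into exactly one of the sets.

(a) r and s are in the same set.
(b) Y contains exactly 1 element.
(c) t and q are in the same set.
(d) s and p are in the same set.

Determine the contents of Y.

Y = {u}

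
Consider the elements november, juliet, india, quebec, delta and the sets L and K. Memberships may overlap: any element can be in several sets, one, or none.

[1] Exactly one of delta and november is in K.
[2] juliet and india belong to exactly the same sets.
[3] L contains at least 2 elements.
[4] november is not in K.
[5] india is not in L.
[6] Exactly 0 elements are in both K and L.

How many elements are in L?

2

From (4): november ∉ K.
From (5): india ∉ L.
(1) (exactly one): delta ∈ K.
(2): juliet matches india: juliet ∉ L.
Suppose november ∉ L: no assignment then satisfies all the clues, so november ∈ L.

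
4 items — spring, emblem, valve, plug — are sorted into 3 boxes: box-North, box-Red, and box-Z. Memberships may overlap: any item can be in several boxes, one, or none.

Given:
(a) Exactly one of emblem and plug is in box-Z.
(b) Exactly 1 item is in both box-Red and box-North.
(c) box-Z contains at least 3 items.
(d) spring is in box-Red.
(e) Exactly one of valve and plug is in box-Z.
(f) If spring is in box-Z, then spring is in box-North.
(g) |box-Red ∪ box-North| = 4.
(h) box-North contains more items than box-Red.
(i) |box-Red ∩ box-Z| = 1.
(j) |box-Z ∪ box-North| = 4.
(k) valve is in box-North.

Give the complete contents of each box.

box-North = {emblem, plug, spring, valve}; box-Red = {spring}; box-Z = {emblem, spring, valve}

From (d): spring ∈ box-Red.
From (k): valve ∈ box-North.
Suppose spring ∉ box-North: no assignment then satisfies all the clues, so spring ∈ box-North.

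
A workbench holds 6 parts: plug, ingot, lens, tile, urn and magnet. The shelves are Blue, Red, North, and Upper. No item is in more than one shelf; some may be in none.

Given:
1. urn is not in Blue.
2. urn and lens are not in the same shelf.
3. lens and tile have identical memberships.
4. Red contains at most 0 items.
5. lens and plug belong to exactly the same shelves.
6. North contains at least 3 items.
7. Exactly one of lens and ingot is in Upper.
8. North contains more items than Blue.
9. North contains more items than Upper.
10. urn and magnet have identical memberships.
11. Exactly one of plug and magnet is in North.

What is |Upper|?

From (1): urn ∉ Blue.
(4): Red already has 0, so the rest are out.
(10): magnet matches urn: magnet ∉ Blue.
Suppose plug ∈ Blue: no assignment then satisfies all the clues, so plug ∉ Blue.

1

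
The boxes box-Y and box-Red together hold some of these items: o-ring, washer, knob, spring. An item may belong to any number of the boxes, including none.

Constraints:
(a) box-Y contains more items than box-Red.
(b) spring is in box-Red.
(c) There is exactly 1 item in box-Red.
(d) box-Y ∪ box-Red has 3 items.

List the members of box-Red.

box-Red = {spring}

From (b): spring ∈ box-Red.
(c): box-Red already has 1, so the rest are out.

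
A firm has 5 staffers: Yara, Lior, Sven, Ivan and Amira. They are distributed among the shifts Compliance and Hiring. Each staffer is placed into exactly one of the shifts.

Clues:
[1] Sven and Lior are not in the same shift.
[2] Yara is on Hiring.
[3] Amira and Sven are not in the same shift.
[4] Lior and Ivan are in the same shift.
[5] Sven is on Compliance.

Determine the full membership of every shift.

Compliance = {Sven}; Hiring = {Amira, Ivan, Lior, Yara}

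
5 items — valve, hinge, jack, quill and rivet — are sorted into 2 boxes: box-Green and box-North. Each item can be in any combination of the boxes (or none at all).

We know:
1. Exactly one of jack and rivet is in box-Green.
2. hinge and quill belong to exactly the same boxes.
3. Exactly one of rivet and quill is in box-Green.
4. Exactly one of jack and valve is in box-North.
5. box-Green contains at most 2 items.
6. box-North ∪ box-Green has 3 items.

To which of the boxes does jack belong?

jack: box-North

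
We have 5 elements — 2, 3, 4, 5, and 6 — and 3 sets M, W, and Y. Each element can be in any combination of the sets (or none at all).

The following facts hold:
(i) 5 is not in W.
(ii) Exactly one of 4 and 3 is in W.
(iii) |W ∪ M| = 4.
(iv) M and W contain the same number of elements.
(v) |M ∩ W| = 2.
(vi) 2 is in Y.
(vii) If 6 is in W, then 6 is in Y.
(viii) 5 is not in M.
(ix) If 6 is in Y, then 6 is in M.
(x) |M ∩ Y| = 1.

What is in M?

M = {3, 4, 6}

From (i): 5 ∉ W.
From (vi): 2 ∈ Y.
From (viii): 5 ∉ M.
Suppose 2 ∈ M: no assignment then satisfies all the clues, so 2 ∉ M.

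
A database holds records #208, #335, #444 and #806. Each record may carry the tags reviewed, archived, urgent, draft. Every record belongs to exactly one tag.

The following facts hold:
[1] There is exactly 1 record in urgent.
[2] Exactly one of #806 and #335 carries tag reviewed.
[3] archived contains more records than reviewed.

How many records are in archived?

2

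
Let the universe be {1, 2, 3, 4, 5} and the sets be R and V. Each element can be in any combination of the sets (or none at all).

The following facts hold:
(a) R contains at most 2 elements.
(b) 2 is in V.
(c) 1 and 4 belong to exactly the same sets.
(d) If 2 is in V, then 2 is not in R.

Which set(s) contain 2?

From (b): 2 ∈ V.
(d): 2 ∉ R.

2: V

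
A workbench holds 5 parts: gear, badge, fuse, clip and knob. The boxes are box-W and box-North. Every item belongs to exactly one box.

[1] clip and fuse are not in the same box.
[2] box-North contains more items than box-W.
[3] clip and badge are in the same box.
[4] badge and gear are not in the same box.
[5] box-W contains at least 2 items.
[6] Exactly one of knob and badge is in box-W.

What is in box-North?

box-North = {fuse, gear, knob}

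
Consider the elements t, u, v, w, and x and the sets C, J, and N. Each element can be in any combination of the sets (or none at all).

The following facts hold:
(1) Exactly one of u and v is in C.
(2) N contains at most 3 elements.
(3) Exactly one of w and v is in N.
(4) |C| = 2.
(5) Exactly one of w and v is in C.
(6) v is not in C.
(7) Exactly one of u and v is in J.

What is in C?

C = {u, w}

From (6): v ∉ C.
(1) (exactly one): u ∈ C.
(5) (exactly one): w ∈ C.
(4): C already has 2, so the rest are out.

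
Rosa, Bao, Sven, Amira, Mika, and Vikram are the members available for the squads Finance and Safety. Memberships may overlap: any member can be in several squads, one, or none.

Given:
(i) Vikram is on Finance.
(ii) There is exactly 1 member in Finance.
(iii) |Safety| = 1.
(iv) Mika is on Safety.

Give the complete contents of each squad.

Finance = {Vikram}; Safety = {Mika}

From (i): Vikram ∈ Finance.
From (iv): Mika ∈ Safety.
(ii): Finance already has 1, so the rest are out.
(iii): Safety already has 1, so the rest are out.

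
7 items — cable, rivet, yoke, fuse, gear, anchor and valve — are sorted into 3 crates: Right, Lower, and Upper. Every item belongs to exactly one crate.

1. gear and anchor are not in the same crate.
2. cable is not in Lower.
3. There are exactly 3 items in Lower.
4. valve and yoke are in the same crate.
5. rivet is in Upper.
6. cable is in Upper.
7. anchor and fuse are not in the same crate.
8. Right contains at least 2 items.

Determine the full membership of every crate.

Right = {fuse, gear}; Lower = {anchor, valve, yoke}; Upper = {cable, rivet}

From (2): cable ∉ Lower.
From (5): rivet ∈ Upper.
From (6): cable ∈ Upper.
Suppose yoke ∈ Right: no assignment then satisfies all the clues, so yoke ∉ Right.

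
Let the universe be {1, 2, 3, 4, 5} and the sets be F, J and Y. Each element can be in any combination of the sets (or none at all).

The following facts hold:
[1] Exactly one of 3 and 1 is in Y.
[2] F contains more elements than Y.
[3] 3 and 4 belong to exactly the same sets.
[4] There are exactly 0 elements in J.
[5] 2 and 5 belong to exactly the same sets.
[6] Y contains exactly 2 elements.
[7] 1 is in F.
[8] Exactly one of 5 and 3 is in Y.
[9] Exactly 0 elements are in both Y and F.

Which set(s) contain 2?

2: F

From (7): 1 ∈ F.
(4): J already has 0, so the rest are out.
Suppose 2 ∉ F: no assignment then satisfies all the clues, so 2 ∈ F.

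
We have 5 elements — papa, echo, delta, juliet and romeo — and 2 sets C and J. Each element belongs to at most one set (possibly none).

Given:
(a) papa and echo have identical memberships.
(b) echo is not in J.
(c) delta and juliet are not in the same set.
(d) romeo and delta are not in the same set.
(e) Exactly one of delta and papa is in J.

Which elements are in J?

From (b): echo ∉ J.
(a): papa matches echo: papa ∉ J.
(e) (exactly one): delta ∈ J.
(c): juliet ∉ J.
(d): romeo ∉ J.

J = {delta}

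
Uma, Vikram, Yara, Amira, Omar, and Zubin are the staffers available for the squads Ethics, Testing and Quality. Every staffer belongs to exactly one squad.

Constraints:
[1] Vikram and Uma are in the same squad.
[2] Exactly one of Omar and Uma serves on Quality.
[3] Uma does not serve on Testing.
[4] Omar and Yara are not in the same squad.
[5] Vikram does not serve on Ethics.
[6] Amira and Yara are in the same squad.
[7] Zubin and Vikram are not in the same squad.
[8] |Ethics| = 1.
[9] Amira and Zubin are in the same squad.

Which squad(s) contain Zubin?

From (3): Uma ∉ Testing.
From (5): Vikram ∉ Ethics.
(1): Uma matches Vikram: Uma ∉ Ethics.
(1): Vikram matches Uma: Vikram ∉ Testing.
Only one squad left: Uma ∈ Quality.
Only one squad left: Vikram ∈ Quality.
(2) (exactly one): Omar ∉ Quality.
(7): Zubin ∉ Quality.
(9): Amira matches Zubin: Amira ∉ Quality.
(6): Yara matches Amira: Yara ∉ Quality.
Suppose Zubin ∈ Ethics: no assignment then satisfies all the clues, so Zubin ∉ Ethics.

Zubin: Testing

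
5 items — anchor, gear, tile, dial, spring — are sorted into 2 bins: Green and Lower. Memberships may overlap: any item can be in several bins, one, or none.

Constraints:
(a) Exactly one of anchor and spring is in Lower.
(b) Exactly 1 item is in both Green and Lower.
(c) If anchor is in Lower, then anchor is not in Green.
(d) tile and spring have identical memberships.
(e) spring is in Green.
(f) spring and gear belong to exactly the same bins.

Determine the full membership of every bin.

Green = {dial, gear, spring, tile}; Lower = {anchor, dial}

From (e): spring ∈ Green.
(d): tile matches spring: tile ∈ Green.
(f): gear matches spring: gear ∈ Green.
Suppose anchor ∈ Green: no assignment then satisfies all the clues, so anchor ∉ Green.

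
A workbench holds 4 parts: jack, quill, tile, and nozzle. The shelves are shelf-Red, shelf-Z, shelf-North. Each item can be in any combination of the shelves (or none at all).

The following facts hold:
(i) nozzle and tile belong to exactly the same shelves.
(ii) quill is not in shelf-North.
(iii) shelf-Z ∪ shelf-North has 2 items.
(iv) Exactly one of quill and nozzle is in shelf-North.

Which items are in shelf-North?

shelf-North = {nozzle, tile}

From (ii): quill ∉ shelf-North.
(iv) (exactly one): nozzle ∈ shelf-North.
(i): tile matches nozzle: tile ∈ shelf-North.
Suppose jack ∈ shelf-North: no assignment then satisfies all the clues, so jack ∉ shelf-North.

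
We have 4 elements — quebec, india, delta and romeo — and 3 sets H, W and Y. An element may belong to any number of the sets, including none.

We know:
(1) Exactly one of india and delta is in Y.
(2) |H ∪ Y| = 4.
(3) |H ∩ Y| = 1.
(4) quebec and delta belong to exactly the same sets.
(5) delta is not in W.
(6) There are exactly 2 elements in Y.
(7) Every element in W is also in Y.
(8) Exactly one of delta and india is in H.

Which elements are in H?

H = {delta, quebec, romeo}

From (5): delta ∉ W.
(4): quebec matches delta: quebec ∉ W.
Suppose quebec ∉ H: no assignment then satisfies all the clues, so quebec ∈ H.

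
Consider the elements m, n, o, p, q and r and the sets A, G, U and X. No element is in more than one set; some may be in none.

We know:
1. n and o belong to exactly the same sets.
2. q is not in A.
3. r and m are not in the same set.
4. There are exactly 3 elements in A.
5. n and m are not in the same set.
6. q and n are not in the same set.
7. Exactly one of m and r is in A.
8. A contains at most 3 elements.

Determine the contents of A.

A = {n, o, r}

From (2): q ∉ A.
Suppose m ∈ A: no assignment then satisfies all the clues, so m ∉ A.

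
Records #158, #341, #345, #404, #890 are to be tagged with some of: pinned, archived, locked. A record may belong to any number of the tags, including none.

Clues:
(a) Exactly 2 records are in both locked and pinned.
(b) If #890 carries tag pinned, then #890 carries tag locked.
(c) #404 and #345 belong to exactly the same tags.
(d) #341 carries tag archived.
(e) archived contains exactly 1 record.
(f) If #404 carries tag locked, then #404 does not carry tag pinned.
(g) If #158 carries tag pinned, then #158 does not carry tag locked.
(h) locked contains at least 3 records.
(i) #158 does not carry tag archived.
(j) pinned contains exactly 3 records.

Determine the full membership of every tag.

pinned = {#158, #341, #890}; archived = {#341}; locked = {#341, #345, #404, #890}

From (d): #341 ∈ archived.
From (i): #158 ∉ archived.
(e): archived already has 1, so the rest are out.
Suppose #158 ∉ pinned: no assignment then satisfies all the clues, so #158 ∈ pinned.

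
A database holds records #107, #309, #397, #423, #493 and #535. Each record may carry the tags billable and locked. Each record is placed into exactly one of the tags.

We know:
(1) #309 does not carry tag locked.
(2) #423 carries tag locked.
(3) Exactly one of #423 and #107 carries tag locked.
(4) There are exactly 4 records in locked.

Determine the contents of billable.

billable = {#107, #309}

From (1): #309 ∉ locked.
From (2): #423 ∈ locked.
(3) (exactly one): #107 ∉ locked.
(4): only 4 candidates remain for locked, so all are in.
Only one tag left: #107 ∈ billable.
Only one tag left: #309 ∈ billable.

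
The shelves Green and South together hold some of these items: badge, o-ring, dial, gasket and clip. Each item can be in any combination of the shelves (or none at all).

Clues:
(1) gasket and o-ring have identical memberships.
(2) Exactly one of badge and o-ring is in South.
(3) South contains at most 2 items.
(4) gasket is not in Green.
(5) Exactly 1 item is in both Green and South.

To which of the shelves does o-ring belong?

o-ring: none

From (4): gasket ∉ Green.
(1): o-ring matches gasket: o-ring ∉ Green.
Suppose o-ring ∈ South: no assignment then satisfies all the clues, so o-ring ∉ South.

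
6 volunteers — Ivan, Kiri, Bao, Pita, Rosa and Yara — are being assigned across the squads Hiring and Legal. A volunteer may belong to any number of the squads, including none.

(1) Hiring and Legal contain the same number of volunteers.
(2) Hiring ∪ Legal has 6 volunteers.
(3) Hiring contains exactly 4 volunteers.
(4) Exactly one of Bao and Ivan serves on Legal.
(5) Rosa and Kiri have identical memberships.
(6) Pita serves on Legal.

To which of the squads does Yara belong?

Yara: Hiring

From (6): Pita ∈ Legal.
Suppose Yara ∉ Hiring: no assignment then satisfies all the clues, so Yara ∈ Hiring.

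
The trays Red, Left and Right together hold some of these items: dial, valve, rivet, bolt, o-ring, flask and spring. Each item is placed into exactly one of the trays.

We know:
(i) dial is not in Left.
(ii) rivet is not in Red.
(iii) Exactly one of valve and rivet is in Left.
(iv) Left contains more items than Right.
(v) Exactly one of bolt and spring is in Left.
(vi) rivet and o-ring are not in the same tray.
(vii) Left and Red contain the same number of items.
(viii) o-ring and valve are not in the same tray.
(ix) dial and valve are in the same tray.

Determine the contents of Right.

Right = {o-ring}

From (i): dial ∉ Left.
From (ii): rivet ∉ Red.
(ix): valve matches dial: valve ∉ Left.
(iii) (exactly one): rivet ∈ Left.
(vi): o-ring ∉ Left.
Suppose dial ∈ Right: no assignment then satisfies all the clues, so dial ∉ Right.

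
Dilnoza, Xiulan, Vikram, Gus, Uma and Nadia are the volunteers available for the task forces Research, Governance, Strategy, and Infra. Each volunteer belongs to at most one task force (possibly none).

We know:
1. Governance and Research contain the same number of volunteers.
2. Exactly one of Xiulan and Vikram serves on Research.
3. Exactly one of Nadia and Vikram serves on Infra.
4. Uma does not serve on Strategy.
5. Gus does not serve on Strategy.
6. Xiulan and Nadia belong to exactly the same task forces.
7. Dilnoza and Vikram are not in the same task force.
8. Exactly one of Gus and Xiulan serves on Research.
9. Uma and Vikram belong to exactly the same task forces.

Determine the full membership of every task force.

Research = {Nadia, Xiulan}; Governance = {Dilnoza, Gus}; Strategy = {}; Infra = {Uma, Vikram}

From (4): Uma ∉ Strategy.
From (5): Gus ∉ Strategy.
(9): Vikram matches Uma: Vikram ∉ Strategy.
Suppose Dilnoza ∈ Research: no assignment then satisfies all the clues, so Dilnoza ∉ Research.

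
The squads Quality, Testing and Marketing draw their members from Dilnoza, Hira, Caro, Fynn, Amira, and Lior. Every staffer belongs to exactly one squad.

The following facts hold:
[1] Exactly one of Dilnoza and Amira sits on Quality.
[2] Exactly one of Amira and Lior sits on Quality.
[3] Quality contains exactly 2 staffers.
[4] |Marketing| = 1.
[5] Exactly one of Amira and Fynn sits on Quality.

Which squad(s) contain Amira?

Amira: Quality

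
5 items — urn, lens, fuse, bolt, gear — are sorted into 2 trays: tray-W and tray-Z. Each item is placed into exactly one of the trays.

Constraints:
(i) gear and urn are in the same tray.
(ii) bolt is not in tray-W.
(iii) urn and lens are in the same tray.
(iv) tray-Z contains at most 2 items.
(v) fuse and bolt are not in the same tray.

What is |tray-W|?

4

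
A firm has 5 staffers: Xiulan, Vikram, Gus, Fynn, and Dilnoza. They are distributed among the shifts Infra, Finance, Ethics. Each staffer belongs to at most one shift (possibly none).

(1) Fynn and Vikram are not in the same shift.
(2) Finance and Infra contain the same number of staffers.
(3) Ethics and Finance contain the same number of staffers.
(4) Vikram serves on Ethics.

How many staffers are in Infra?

1

From (4): Vikram ∈ Ethics.
(1): Fynn ∉ Ethics.
Suppose Xiulan ∈ Ethics: no assignment then satisfies all the clues, so Xiulan ∉ Ethics.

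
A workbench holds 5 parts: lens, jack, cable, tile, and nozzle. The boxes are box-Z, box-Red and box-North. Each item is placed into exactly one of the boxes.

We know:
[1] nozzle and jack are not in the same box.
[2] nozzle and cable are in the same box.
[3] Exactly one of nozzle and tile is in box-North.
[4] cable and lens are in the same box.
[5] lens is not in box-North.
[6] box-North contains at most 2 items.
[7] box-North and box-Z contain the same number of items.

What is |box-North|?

1

From (5): lens ∉ box-North.
(4): cable matches lens: cable ∉ box-North.
(2): nozzle matches cable: nozzle ∉ box-North.
(3) (exactly one): tile ∈ box-North.
Suppose lens ∈ box-Z: no assignment then satisfies all the clues, so lens ∉ box-Z.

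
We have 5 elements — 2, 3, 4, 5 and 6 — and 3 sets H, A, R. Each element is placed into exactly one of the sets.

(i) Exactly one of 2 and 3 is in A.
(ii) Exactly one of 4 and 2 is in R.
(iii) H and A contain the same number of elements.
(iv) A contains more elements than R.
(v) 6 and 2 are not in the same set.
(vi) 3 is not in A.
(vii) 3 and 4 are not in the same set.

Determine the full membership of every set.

H = {3, 6}; A = {2, 5}; R = {4}

From (vi): 3 ∉ A.
(i) (exactly one): 2 ∈ A.
(ii) (exactly one): 4 ∈ R.
(v): 6 ∉ A.
(vii): 3 ∉ R.
Only one set left: 3 ∈ H.
Suppose 5 ∈ H: no assignment then satisfies all the clues, so 5 ∉ H.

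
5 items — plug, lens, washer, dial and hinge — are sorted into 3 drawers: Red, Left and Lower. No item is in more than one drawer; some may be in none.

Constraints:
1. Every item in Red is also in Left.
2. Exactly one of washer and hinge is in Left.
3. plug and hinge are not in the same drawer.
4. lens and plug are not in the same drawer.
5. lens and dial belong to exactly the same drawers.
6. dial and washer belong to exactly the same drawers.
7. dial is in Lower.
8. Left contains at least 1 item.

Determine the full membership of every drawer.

Red = {}; Left = {hinge}; Lower = {dial, lens, washer}

From (7): dial ∈ Lower.
(5): lens matches dial: lens ∉ Red.
(5): lens matches dial: lens ∉ Left.
(5): lens matches dial: lens ∈ Lower.
(6): washer matches dial: washer ∉ Red.
(6): washer matches dial: washer ∉ Left.
(6): washer matches dial: washer ∈ Lower.
(2) (exactly one): hinge ∈ Left.
(3): plug ∉ Left.
(4): plug ∉ Lower.
(1) contrapositive: plug ∉ Red.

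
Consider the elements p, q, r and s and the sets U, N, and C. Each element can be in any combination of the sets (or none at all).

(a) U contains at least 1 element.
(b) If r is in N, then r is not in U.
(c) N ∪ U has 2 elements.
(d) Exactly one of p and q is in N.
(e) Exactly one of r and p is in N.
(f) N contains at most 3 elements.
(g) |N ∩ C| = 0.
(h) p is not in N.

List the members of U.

From (h): p ∉ N.
(d) (exactly one): q ∈ N.
(e) (exactly one): r ∈ N.
(b): r ∉ U.
Suppose p ∈ U: no assignment then satisfies all the clues, so p ∉ U.

U = {q}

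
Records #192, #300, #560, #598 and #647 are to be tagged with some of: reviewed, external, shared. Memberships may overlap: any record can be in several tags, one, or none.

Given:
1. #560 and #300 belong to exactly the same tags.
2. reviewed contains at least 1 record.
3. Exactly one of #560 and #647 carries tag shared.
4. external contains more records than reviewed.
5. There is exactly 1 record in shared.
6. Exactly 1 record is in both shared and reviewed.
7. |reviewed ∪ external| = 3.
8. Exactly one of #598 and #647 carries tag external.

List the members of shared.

shared = {#647}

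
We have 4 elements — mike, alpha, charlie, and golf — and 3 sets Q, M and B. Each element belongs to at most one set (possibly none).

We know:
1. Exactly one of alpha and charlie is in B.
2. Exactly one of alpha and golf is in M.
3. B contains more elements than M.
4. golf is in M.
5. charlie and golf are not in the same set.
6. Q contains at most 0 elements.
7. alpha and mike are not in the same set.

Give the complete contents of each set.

Q = {}; M = {golf}; B = {charlie, mike}

From (4): golf ∈ M.
(2) (exactly one): alpha ∉ M.
(5): charlie ∉ M.
(6): Q already has 0, so the rest are out.
Suppose mike ∈ M: no assignment then satisfies all the clues, so mike ∉ M.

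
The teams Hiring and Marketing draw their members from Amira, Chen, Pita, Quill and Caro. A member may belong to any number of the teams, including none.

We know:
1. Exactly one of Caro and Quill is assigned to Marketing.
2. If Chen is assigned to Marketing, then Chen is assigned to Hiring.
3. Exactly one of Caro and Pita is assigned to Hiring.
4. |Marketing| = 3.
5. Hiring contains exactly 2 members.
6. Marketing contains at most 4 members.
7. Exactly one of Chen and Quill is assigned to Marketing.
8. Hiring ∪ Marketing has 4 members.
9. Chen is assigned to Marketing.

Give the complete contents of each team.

Hiring = {Chen, Pita}; Marketing = {Amira, Caro, Chen}

From (9): Chen ∈ Marketing.
(2): Chen ∈ Hiring.
(7) (exactly one): Quill ∉ Marketing.
(1) (exactly one): Caro ∈ Marketing.
Suppose Amira ∈ Hiring: no assignment then satisfies all the clues, so Amira ∉ Hiring.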